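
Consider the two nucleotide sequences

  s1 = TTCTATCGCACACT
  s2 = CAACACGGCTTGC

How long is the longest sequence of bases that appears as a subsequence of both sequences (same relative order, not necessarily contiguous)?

7

Match C at s1[3]=s2[1], then A at s1[5]=s2[3], then C at s1[9]=s2[4], then A at s1[10]=s2[5], then C at s1[11]=s2[6], then C at s1[13]=s2[9], then T at s1[14]=s2[11] — 7 bases in the same relative order in both, and the DP table's final entry dp[14][13] is also 7, so no common subsequence is longer.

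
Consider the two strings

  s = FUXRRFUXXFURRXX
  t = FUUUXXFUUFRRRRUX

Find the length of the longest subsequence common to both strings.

Match F (s #1, t #1) → U (s #2, t #3) → U (s #7, t #4) → X (s #8, t #5) → X (s #9, t #6) → F (s #10, t #7) → U (s #11, t #9) → R (s #12, t #13) → R (s #13, t #14) → X (s #15, t #16) — 10 characters in the same relative order in both. The LCS DP gives dp[15][16] = 10, so this is optimal.

10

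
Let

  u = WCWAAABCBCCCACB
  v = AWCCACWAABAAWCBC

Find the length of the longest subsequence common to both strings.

Taking W [1,2]; then C [2,6]; then W [3,7]; then A [4,9]; then A [5,11]; then A [6,12]; then C [8,14]; then B [9,15]; then C [14,16] gives a common subsequence of length 9. Since dp[15][16] = 9, nothing longer is possible.

9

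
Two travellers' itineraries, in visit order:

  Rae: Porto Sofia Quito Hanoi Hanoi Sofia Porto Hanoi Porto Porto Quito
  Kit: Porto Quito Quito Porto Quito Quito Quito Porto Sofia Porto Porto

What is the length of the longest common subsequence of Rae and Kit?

5

One common subsequence of length 5: Porto at Rae[1]=Kit[4]; then Quito at Rae[3]=Kit[7]; then Sofia at Rae[6]=Kit[9]; then Porto at Rae[9]=Kit[10]; then Porto at Rae[10]=Kit[11]. The LCS DP gives dp[11][11] = 5, so this is optimal.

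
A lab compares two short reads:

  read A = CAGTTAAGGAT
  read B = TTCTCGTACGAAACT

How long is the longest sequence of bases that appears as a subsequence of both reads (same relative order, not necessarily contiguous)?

7

Pick C [1,5]; then A [2,8]; then G [3,10]; then A [6,11]; then A [7,12]; then A [10,13]; then T [11,15]; all 7 bases appear in both, in order. The LCS DP gives dp[11][15] = 7, so this is optimal.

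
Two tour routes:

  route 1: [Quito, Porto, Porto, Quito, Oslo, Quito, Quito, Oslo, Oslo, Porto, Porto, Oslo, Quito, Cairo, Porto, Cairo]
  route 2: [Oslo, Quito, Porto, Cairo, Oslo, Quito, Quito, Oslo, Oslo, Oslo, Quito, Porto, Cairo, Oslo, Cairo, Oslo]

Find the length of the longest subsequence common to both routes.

Taking Quito at route 1[1]=route 2[2] → Porto at route 1[2]=route 2[3] → Oslo at route 1[5]=route 2[5] → Quito at route 1[6]=route 2[6] → Quito at route 1[7]=route 2[7] → Oslo at route 1[8]=route 2[8] → Oslo at route 1[9]=route 2[9] → Oslo at route 1[12]=route 2[10] → Quito at route 1[13]=route 2[11] → Cairo at route 1[14]=route 2[13] → Cairo at route 1[16]=route 2[15] gives a common subsequence of length 11. dp[16][16] = 11 confirms this is the maximum.

11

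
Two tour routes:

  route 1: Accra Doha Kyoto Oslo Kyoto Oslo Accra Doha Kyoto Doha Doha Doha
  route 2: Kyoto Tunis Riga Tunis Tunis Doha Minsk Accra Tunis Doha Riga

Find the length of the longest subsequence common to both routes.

3

One common subsequence of length 3: Doha at route 1[2]=route 2[6], then Accra at route 1[7]=route 2[8], then Doha at route 1[8]=route 2[10]. Since dp[12][11] = 3, nothing longer is possible.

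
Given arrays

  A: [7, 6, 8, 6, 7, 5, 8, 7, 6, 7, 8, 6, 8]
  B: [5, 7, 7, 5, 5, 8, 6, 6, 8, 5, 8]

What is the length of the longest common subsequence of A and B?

7

Taking 7 at A[1]=B[2], then 7 at A[5]=B[3], then 5 at A[6]=B[5], then 8 at A[7]=B[6], then 6 at A[9]=B[8], then 8 at A[11]=B[9], then 8 at A[13]=B[11] gives a common subsequence of length 7. dp[13][11] = 7 confirms this is the maximum.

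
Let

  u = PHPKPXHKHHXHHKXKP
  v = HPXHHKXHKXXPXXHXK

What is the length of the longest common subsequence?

10

Pick P (u #1, v #2), H (u #2, v #5), K (u #4, v #6), X (u #6, v #7), H (u #7, v #8), K (u #8, v #9), X (u #11, v #14), H (u #13, v #15), X (u #15, v #16), K (u #16, v #17); all 10 characters appear in both, in order. The LCS DP gives dp[17][17] = 10, so this is optimal.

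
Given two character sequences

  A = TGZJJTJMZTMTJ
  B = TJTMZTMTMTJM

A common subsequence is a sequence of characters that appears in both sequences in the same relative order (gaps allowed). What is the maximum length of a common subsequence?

9

One common subsequence of length 9: T [1,1] → J [5,2] → T [6,3] → M [8,4] → Z [9,5] → T [10,8] → M [11,9] → T [12,10] → J [13,11], and the DP table's final entry dp[13][12] is also 9, so no common subsequence is longer.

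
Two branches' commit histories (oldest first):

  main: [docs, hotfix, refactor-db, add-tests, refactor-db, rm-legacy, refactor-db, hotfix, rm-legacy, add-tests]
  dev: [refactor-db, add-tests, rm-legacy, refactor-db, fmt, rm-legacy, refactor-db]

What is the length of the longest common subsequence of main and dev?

Match refactor-db [3,1], then add-tests [4,2], then refactor-db [5,4], then rm-legacy [6,6], then refactor-db [7,7] — 5 commits in the same relative order in both, and the DP table's final entry dp[10][7] is also 5, so no common subsequence is longer.

5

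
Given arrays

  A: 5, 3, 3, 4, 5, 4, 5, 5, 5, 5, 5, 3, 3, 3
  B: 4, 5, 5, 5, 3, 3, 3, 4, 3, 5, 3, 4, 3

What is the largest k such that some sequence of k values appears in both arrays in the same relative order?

7

Match 5 at A[1]=B[4], 3 at A[2]=B[6], 3 at A[3]=B[7], 4 at A[4]=B[8], 5 at A[5]=B[10], 4 at A[6]=B[12], 3 at A[14]=B[13] — 7 values in the same relative order in both. Since dp[14][13] = 7, nothing longer is possible.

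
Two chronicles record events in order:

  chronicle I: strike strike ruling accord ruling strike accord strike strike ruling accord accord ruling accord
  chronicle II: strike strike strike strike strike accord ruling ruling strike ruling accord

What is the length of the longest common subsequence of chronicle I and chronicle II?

Taking strike (chronicle I #1, chronicle II #1) → strike (chronicle I #2, chronicle II #2) → strike (chronicle I #6, chronicle II #3) → strike (chronicle I #8, chronicle II #4) → strike (chronicle I #9, chronicle II #5) → ruling (chronicle I #10, chronicle II #8) → ruling (chronicle I #13, chronicle II #10) → accord (chronicle I #14, chronicle II #11) gives a common subsequence of length 8, and the DP table's final entry dp[14][11] is also 8, so no common subsequence is longer.

8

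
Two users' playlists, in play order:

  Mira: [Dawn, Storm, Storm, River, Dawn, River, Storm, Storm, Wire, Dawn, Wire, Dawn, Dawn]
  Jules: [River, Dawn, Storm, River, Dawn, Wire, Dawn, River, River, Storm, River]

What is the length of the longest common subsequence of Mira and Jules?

Pick Dawn (Mira #1, Jules #2); then Storm (Mira #3, Jules #3); then River (Mira #4, Jules #4); then Dawn (Mira #5, Jules #7); then River (Mira #6, Jules #9); then Storm (Mira #7, Jules #10); all 6 songs appear in both, in order. Since dp[13][11] = 6, nothing longer is possible.

6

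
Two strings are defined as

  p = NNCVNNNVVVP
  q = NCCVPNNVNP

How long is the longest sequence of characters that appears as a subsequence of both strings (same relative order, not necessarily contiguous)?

Let dp[i][j] be the LCS length of the first i characters of p and the first j characters of q. dp[i][j] = dp[i-1][j-1]+1 when the i-th and j-th characters match, else max(dp[i-1][j], dp[i][j-1]).
    ·  N  C  C  V  P  N  N  V  N  P
 ·  0  0  0  0  0  0  0  0  0  0  0
 N  0  1  1  1  1  1  1  1  1  1  1
 N  0  1  1  1  1  1  2  2  2  2  2
 C  0  1  2  2  2  2  2  2  2  2  2
 V  0  1  2  2  3  3  3  3  3  3  3
 N  0  1  2  2  3  3  4  4  4  4  4
 N  0  1  2  2  3  3  4  5  5  5  5
 N  0  1  2  2  3  3  4  5  5  6  6
 V  0  1  2  2  3  3  4  5  6  6  6
 V  0  1  2  2  3  3  4  5  6  6  6
 V  0  1  2  2  3  3  4  5  6  6  6
 P  0  1  2  2  3  4  4  5  6  6  7
dp[11][10] = 7. One LCS (by backtracking along matches): NCVNNNP.

7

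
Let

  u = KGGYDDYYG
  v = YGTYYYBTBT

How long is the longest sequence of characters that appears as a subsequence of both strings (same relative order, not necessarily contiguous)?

4

Let dp[i][j] be the LCS length of the first i characters of u and the first j characters of v. dp[i][j] = dp[i-1][j-1]+1 when the i-th and j-th characters match, else max(dp[i-1][j], dp[i][j-1]).
    ·  Y  G  T  Y  Y  Y  B  T  B  T
 ·  0  0  0  0  0  0  0  0  0  0  0
 K  0  0  0  0  0  0  0  0  0  0  0
 G  0  0  1  1  1  1  1  1  1  1  1
 G  0  0  1  1  1  1  1  1  1  1  1
 Y  0  1  1  1  2  2  2  2  2  2  2
 D  0  1  1  1  2  2  2  2  2  2  2
 D  0  1  1  1  2  2  2  2  2  2  2
 Y  0  1  1  1  2  3  3  3  3  3  3
 Y  0  1  1  1  2  3  4  4  4  4  4
 G  0  1  2  2  2  3  4  4  4  4  4
dp[9][10] = 4. One LCS (by backtracking along matches): GYYY.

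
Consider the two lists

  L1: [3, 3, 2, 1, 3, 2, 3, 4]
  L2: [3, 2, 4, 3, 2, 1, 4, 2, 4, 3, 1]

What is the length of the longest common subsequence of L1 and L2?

6

Let dp[i][j] be the LCS length of the first i values of L1 and the first j values of L2. dp[i][j] = dp[i-1][j-1]+1 when the i-th and j-th values match, else max(dp[i-1][j], dp[i][j-1]).
    ·  3  2  4  3  2  1  4  2  4  3  1
 ·  0  0  0  0  0  0  0  0  0  0  0  0
 3  0  1  1  1  1  1  1  1  1  1  1  1
 3  0  1  1  1  2  2  2  2  2  2  2  2
 2  0  1  2  2  2  3  3  3  3  3  3  3
 1  0  1  2  2  2  3  4  4  4  4  4  4
 3  0  1  2  2  3  3  4  4  4  4  5  5
 2  0  1  2  2  3  4  4  4  5  5  5  5
 3  0  1  2  2  3  4  4  4  5  5  6  6
 4  0  1  2  3  3  4  4  5  5  6  6  6
dp[8][11] = 6. One LCS (by backtracking along matches): 3, 3, 2, 1, 2, 3.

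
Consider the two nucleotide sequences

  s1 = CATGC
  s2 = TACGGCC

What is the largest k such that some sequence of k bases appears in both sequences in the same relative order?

3

Let dp[i][j] be the LCS length of the first i bases of s1 and the first j bases of s2. dp[i][j] = dp[i-1][j-1]+1 when the i-th and j-th bases match, else max(dp[i-1][j], dp[i][j-1]).
    ·  T  A  C  G  G  C  C
 ·  0  0  0  0  0  0  0  0
 C  0  0  0  1  1  1  1  1
 A  0  0  1  1  1  1  1  1
 T  0  1  1  1  1  1  1  1
 G  0  1  1  1  2  2  2  2
 C  0  1  1  2  2  2  3  3
dp[5][7] = 3. One LCS (by backtracking along matches): CGC.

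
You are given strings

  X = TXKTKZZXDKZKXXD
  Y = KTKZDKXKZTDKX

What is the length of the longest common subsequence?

Taking K at X[3]=Y[1]; then T at X[4]=Y[2]; then K at X[5]=Y[3]; then Z at X[6]=Y[4]; then X at X[8]=Y[7]; then K at X[10]=Y[8]; then Z at X[11]=Y[9]; then K at X[12]=Y[12]; then X at X[14]=Y[13] gives a common subsequence of length 9. The LCS DP gives dp[15][13] = 9, so this is optimal.

9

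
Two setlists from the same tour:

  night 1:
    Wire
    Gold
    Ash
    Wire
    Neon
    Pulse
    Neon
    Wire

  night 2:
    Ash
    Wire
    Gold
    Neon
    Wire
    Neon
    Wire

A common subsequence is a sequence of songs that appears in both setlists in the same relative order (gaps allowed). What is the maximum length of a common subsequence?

Pick Wire (night 1 #1, night 2 #2), then Gold (night 1 #2, night 2 #3), then Wire (night 1 #4, night 2 #5), then Neon (night 1 #7, night 2 #6), then Wire (night 1 #8, night 2 #7); all 5 songs appear in both, in order. dp[8][7] = 5 confirms this is the maximum.

5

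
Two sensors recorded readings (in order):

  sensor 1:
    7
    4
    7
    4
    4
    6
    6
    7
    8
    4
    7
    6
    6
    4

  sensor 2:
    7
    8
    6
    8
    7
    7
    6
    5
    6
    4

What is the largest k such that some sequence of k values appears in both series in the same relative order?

One common subsequence of length 7: 7 (sensor 1 #1, sensor 2 #1) → 6 (sensor 1 #6, sensor 2 #3) → 7 (sensor 1 #8, sensor 2 #5) → 7 (sensor 1 #11, sensor 2 #6) → 6 (sensor 1 #12, sensor 2 #7) → 6 (sensor 1 #13, sensor 2 #9) → 4 (sensor 1 #14, sensor 2 #10). dp[14][10] = 7 confirms this is the maximum.

7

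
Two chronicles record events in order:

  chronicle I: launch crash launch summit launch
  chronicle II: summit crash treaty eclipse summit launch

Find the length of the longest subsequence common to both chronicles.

3

One common subsequence of length 3: crash at chronicle I[2]=chronicle II[2], then summit at chronicle I[4]=chronicle II[5], then launch at chronicle I[5]=chronicle II[6]. dp[5][6] = 3 confirms this is the maximum.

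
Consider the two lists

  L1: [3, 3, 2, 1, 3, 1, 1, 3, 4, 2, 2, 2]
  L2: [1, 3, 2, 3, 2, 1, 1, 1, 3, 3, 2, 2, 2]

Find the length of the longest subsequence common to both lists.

Match 3 at L1[1]=L2[2], 3 at L1[2]=L2[4], 2 at L1[3]=L2[5], 1 at L1[4]=L2[6], 1 at L1[6]=L2[7], 1 at L1[7]=L2[8], 3 at L1[8]=L2[10], 2 at L1[10]=L2[11], 2 at L1[11]=L2[12], 2 at L1[12]=L2[13] — 10 values in the same relative order in both. The LCS DP gives dp[12][13] = 10, so this is optimal.

10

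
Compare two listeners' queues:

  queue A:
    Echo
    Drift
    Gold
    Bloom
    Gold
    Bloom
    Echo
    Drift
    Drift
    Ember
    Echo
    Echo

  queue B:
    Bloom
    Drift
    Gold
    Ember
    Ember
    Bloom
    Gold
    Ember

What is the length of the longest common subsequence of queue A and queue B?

5

One common subsequence of length 5: Drift [2,2], Gold [3,3], Bloom [4,6], Gold [5,7], Ember [10,8]. dp[12][8] = 5 confirms this is the maximum.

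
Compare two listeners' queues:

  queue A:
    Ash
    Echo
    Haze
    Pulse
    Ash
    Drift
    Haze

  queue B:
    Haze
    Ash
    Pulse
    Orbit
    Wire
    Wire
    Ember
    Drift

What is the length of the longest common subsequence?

3

Taking Ash [1,2], Pulse [4,3], Drift [6,8] gives a common subsequence of length 3. dp[7][8] = 3 confirms this is the maximum.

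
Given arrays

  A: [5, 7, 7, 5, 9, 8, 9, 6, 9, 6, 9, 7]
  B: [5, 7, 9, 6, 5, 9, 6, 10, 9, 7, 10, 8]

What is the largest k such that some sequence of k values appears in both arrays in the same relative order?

8

One common subsequence of length 8: 5 at A[1]=B[1] → 7 at A[3]=B[2] → 9 at A[7]=B[3] → 6 at A[8]=B[4] → 9 at A[9]=B[6] → 6 at A[10]=B[7] → 9 at A[11]=B[9] → 7 at A[12]=B[10]. Since dp[12][12] = 8, nothing longer is possible.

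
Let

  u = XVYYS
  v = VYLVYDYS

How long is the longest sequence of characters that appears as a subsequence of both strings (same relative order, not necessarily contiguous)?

4

Let dp[i][j] be the LCS length of the first i characters of u and the first j characters of v. dp[i][j] = dp[i-1][j-1]+1 when the i-th and j-th characters match, else max(dp[i-1][j], dp[i][j-1]).
    ·  V  Y  L  V  Y  D  Y  S
 ·  0  0  0  0  0  0  0  0  0
 X  0  0  0  0  0  0  0  0  0
 V  0  1  1  1  1  1  1  1  1
 Y  0  1  2  2  2  2  2  2  2
 Y  0  1  2  2  2  3  3  3  3
 S  0  1  2  2  2  3  3  3  4
dp[5][8] = 4. One LCS (by backtracking along matches): VYYS.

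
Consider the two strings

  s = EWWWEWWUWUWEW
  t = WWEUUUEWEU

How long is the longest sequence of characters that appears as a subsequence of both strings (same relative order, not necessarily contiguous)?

Let dp[i][j] be the LCS length of the first i characters of s and the first j characters of t. dp[i][j] = dp[i-1][j-1]+1 when the i-th and j-th characters match, else max(dp[i-1][j], dp[i][j-1]).
    ·  W  W  E  U  U  U  E  W  E  U
 ·  0  0  0  0  0  0  0  0  0  0  0
 E  0  0  0  1  1  1  1  1  1  1  1
 W  0  1  1  1  1  1  1  1  2  2  2
 W  0  1  2  2  2  2  2  2  2  2  2
 W  0  1  2  2  2  2  2  2  3  3  3
 E  0  1  2  3  3  3  3  3  3  4  4
 W  0  1  2  3  3  3  3  3  4  4  4
 W  0  1  2  3  3  3  3  3  4  4  4
 U  0  1  2  3  4  4  4  4  4  4  5
 W  0  1  2  3  4  4  4  4  5  5  5
 U  0  1  2  3  4  5  5  5  5  5  6
 W  0  1  2  3  4  5  5  5  6  6  6
 E  0  1  2  3  4  5  5  6  6  7  7
 W  0  1  2  3  4  5  5  6  7  7  7
dp[13][10] = 7. One LCS (by backtracking along matches): WWEUUWE.

7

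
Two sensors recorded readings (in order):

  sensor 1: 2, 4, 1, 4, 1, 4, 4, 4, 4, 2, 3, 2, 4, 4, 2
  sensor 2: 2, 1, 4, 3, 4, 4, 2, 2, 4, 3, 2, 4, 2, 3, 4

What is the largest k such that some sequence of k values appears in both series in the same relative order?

10

Match 2 (sensor 1 #1, sensor 2 #1), then 1 (sensor 1 #3, sensor 2 #2), then 4 (sensor 1 #4, sensor 2 #3), then 4 (sensor 1 #6, sensor 2 #5), then 4 (sensor 1 #7, sensor 2 #6), then 4 (sensor 1 #8, sensor 2 #9), then 4 (sensor 1 #9, sensor 2 #12), then 2 (sensor 1 #10, sensor 2 #13), then 3 (sensor 1 #11, sensor 2 #14), then 4 (sensor 1 #14, sensor 2 #15) — 10 values in the same relative order in both. Since dp[15][15] = 10, nothing longer is possible.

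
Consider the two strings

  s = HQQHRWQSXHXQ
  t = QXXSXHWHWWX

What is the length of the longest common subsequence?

Let dp[i][j] be the LCS length of the first i characters of s and the first j characters of t. dp[i][j] = dp[i-1][j-1]+1 when the i-th and j-th characters match, else max(dp[i-1][j], dp[i][j-1]).
    ·  Q  X  X  S  X  H  W  H  W  W  X
 ·  0  0  0  0  0  0  0  0  0  0  0  0
 H  0  0  0  0  0  0  1  1  1  1  1  1
 Q  0  1  1  1  1  1  1  1  1  1  1  1
 Q  0  1  1  1  1  1  1  1  1  1  1  1
 H  0  1  1  1  1  1  2  2  2  2  2  2
 R  0  1  1  1  1  1  2  2  2  2  2  2
 W  0  1  1  1  1  1  2  3  3  3  3  3
 Q  0  1  1  1  1  1  2  3  3  3  3  3
 S  0  1  1  1  2  2  2  3  3  3  3  3
 X  0  1  2  2  2  3  3  3  3  3  3  4
 H  0  1  2  2  2  3  4  4  4  4  4  4
 X  0  1  2  3  3  3  4  4  4  4  4  5
 Q  0  1  2  3  3  3  4  4  4  4  4  5
dp[12][11] = 5. One LCS (by backtracking along matches): QHWHX.

5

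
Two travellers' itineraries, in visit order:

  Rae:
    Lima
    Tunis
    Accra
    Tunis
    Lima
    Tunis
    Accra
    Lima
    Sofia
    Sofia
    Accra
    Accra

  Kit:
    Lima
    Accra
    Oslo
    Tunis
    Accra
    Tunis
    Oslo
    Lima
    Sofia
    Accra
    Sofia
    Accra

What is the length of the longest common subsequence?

Pick Lima (Rae #1, Kit #1) → Tunis (Rae #2, Kit #4) → Accra (Rae #3, Kit #5) → Tunis (Rae #4, Kit #6) → Lima (Rae #5, Kit #8) → Accra (Rae #7, Kit #10) → Sofia (Rae #10, Kit #11) → Accra (Rae #12, Kit #12); all 8 stops appear in both, in order. Since dp[12][12] = 8, nothing longer is possible.

8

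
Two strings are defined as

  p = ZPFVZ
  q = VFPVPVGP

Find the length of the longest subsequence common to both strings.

Match P at p[2]=q[5], then V at p[4]=q[6] — 2 characters in the same relative order in both, and the DP table's final entry dp[5][8] is also 2, so no common subsequence is longer.

2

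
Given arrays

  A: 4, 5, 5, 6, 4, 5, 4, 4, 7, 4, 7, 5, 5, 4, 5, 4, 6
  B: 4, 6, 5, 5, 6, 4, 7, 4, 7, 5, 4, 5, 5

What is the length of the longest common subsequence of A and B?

11

One common subsequence of length 11: 4 [1,1]; then 5 [2,3]; then 5 [3,4]; then 6 [4,5]; then 4 [8,6]; then 7 [9,7]; then 4 [10,8]; then 7 [11,9]; then 5 [12,10]; then 5 [13,12]; then 5 [15,13]. The LCS DP gives dp[17][13] = 11, so this is optimal.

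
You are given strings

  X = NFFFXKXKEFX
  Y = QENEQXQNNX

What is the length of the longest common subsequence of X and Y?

Pick N (X #1, Y #3), then X (X #5, Y #6), then X (X #11, Y #10); all 3 characters appear in both, in order. dp[11][10] = 3 confirms this is the maximum.

3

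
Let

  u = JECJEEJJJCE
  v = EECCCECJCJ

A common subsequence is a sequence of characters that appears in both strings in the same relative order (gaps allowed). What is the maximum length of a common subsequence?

Let dp[i][j] be the LCS length of the first i characters of u and the first j characters of v. dp[i][j] = dp[i-1][j-1]+1 when the i-th and j-th characters match, else max(dp[i-1][j], dp[i][j-1]).
    ·  E  E  C  C  C  E  C  J  C  J
 ·  0  0  0  0  0  0  0  0  0  0  0
 J  0  0  0  0  0  0  0  0  1  1  1
 E  0  1  1  1  1  1  1  1  1  1  1
 C  0  1  1  2  2  2  2  2  2  2  2
 J  0  1  1  2  2  2  2  2  3  3  3
 E  0  1  2  2  2  2  3  3  3  3  3
 E  0  1  2  2  2  2  3  3  3  3  3
 J  0  1  2  2  2  2  3  3  4  4  4
 J  0  1  2  2  2  2  3  3  4  4  5
 J  0  1  2  2  2  2  3  3  4  4  5
 C  0  1  2  3  3  3  3  4  4  5  5
 E  0  1  2  3  3  3  4  4  4  5  5
dp[11][10] = 5. One LCS (by backtracking along matches): ECEJJ.

5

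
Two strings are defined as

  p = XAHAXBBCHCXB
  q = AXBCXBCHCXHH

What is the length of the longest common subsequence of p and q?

Let dp[i][j] be the LCS length of the first i characters of p and the first j characters of q. dp[i][j] = dp[i-1][j-1]+1 when the i-th and j-th characters match, else max(dp[i-1][j], dp[i][j-1]).
    ·  A  X  B  C  X  B  C  H  C  X  H  H
 ·  0  0  0  0  0  0  0  0  0  0  0  0  0
 X  0  0  1  1  1  1  1  1  1  1  1  1  1
 A  0  1  1  1  1  1  1  1  1  1  1  1  1
 H  0  1  1  1  1  1  1  1  2  2  2  2  2
 A  0  1  1  1  1  1  1  1  2  2  2  2  2
 X  0  1  2  2  2  2  2  2  2  2  3  3  3
 B  0  1  2  3  3  3  3  3  3  3  3  3  3
 B  0  1  2  3  3  3  4  4  4  4  4  4  4
 C  0  1  2  3  4  4  4  5  5  5  5  5  5
 H  0  1  2  3  4  4  4  5  6  6  6  6  6
 C  0  1  2  3  4  4  4  5  6  7  7  7  7
 X  0  1  2  3  4  5  5  5  6  7  8  8  8
 B  0  1  2  3  4  5  6  6  6  7  8  8  8
dp[12][12] = 8. One LCS (by backtracking along matches): AXBBCHCX.

8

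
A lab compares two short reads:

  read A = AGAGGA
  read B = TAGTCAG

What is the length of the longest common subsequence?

4

Let dp[i][j] be the LCS length of the first i bases of read A and the first j bases of read B. dp[i][j] = dp[i-1][j-1]+1 when the i-th and j-th bases match, else max(dp[i-1][j], dp[i][j-1]).
    ·  T  A  G  T  C  A  G
 ·  0  0  0  0  0  0  0  0
 A  0  0  1  1  1  1  1  1
 G  0  0  1  2  2  2  2  2
 A  0  0  1  2  2  2  3  3
 G  0  0  1  2  2  2  3  4
 G  0  0  1  2  2  2  3  4
 A  0  0  1  2  2  2  3  4
dp[6][7] = 4. One LCS (by backtracking along matches): AGAG.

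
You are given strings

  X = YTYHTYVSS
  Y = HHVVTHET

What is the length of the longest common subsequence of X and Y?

3

Let dp[i][j] be the LCS length of the first i characters of X and the first j characters of Y. dp[i][j] = dp[i-1][j-1]+1 when the i-th and j-th characters match, else max(dp[i-1][j], dp[i][j-1]).
    ·  H  H  V  V  T  H  E  T
 ·  0  0  0  0  0  0  0  0  0
 Y  0  0  0  0  0  0  0  0  0
 T  0  0  0  0  0  1  1  1  1
 Y  0  0  0  0  0  1  1  1  1
 H  0  1  1  1  1  1  2  2  2
 T  0  1  1  1  1  2  2  2  3
 Y  0  1  1  1  1  2  2  2  3
 V  0  1  1  2  2  2  2  2  3
 S  0  1  1  2  2  2  2  2  3
 S  0  1  1  2  2  2  2  2  3
dp[9][8] = 3. One LCS (by backtracking along matches): THT.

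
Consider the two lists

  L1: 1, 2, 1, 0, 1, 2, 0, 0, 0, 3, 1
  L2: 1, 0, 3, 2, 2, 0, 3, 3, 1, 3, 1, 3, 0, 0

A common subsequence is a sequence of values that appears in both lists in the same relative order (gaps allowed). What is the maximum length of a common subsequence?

Pick 1 [1,1], then 2 [2,5], then 1 [3,9], then 1 [5,11], then 0 [8,13], then 0 [9,14]; all 6 values appear in both, in order. The LCS DP gives dp[11][14] = 6, so this is optimal.

6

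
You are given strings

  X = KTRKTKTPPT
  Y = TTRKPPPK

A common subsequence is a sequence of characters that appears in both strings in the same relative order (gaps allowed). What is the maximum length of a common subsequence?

Pick T (X #2, Y #2), R (X #3, Y #3), K (X #4, Y #4), P (X #8, Y #6), P (X #9, Y #7); all 5 characters appear in both, in order, and the DP table's final entry dp[10][8] is also 5, so no common subsequence is longer.

5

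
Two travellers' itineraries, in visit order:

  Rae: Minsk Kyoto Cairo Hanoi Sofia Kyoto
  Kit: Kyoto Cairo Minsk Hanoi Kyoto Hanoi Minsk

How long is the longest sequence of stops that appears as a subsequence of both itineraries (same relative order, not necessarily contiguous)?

4

Taking Kyoto [2,1]; then Cairo [3,2]; then Hanoi [4,4]; then Kyoto [6,5] gives a common subsequence of length 4. The LCS DP gives dp[6][7] = 4, so this is optimal.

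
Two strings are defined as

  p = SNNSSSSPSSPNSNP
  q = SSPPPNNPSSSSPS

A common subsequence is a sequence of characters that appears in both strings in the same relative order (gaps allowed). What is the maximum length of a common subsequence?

9

Match S at p[1]=q[2], N at p[2]=q[6], N at p[3]=q[7], S at p[6]=q[9], S at p[7]=q[10], S at p[9]=q[11], S at p[10]=q[12], P at p[11]=q[13], S at p[13]=q[14] — 9 characters in the same relative order in both, and the DP table's final entry dp[15][14] is also 9, so no common subsequence is longer.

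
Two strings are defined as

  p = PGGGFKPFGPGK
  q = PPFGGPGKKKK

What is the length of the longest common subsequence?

Let dp[i][j] be the LCS length of the first i characters of p and the first j characters of q. dp[i][j] = dp[i-1][j-1]+1 when the i-th and j-th characters match, else max(dp[i-1][j], dp[i][j-1]).
    ·  P  P  F  G  G  P  G  K  K  K  K
 ·  0  0  0  0  0  0  0  0  0  0  0  0
 P  0  1  1  1  1  1  1  1  1  1  1  1
 G  0  1  1  1  2  2  2  2  2  2  2  2
 G  0  1  1  1  2  3  3  3  3  3  3  3
 G  0  1  1  1  2  3  3  4  4  4  4  4
 F  0  1  1  2  2  3  3  4  4  4  4  4
 K  0  1  1  2  2  3  3  4  5  5  5  5
 P  0  1  2  2  2  3  4  4  5  5  5  5
 F  0  1  2  3  3  3  4  4  5  5  5  5
 G  0  1  2  3  4  4  4  5  5  5  5  5
 P  0  1  2  3  4  4  5  5  5  5  5  5
 G  0  1  2  3  4  5  5  6  6  6  6  6
 K  0  1  2  3  4  5  5  6  7  7  7  7
dp[12][11] = 7. One LCS (by backtracking along matches): PPFGPGK.

7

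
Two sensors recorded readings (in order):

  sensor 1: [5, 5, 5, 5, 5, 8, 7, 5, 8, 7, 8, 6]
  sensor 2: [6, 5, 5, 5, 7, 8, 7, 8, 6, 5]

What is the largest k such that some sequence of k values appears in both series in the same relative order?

8

Match 5 [3,2], 5 [4,3], 5 [5,4], 7 [7,5], 8 [9,6], 7 [10,7], 8 [11,8], 6 [12,9] — 8 values in the same relative order in both. dp[12][10] = 8 confirms this is the maximum.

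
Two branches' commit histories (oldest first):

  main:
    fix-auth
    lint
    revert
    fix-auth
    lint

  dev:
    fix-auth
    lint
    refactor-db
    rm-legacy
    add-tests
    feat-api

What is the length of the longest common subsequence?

2

Match fix-auth [1,1], then lint [2,2] — 2 commits in the same relative order in both. The LCS DP gives dp[5][6] = 2, so this is optimal.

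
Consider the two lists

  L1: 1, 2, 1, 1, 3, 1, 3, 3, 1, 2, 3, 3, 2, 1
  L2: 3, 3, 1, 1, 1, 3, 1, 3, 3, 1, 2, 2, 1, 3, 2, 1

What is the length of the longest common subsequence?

12

Taking 1 (L1 #1, L2 #3), 1 (L1 #3, L2 #4), 1 (L1 #4, L2 #5), 3 (L1 #5, L2 #6), 1 (L1 #6, L2 #7), 3 (L1 #7, L2 #8), 3 (L1 #8, L2 #9), 1 (L1 #9, L2 #10), 2 (L1 #10, L2 #12), 3 (L1 #12, L2 #14), 2 (L1 #13, L2 #15), 1 (L1 #14, L2 #16) gives a common subsequence of length 12. dp[14][16] = 12 confirms this is the maximum.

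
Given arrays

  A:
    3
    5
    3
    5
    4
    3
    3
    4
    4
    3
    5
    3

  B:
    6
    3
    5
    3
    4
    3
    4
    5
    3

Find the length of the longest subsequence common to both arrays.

Match 3 [1,2], 5 [2,3], 3 [3,4], 4 [5,5], 3 [7,6], 4 [9,7], 5 [11,8], 3 [12,9] — 8 values in the same relative order in both. Since dp[12][9] = 8, nothing longer is possible.

8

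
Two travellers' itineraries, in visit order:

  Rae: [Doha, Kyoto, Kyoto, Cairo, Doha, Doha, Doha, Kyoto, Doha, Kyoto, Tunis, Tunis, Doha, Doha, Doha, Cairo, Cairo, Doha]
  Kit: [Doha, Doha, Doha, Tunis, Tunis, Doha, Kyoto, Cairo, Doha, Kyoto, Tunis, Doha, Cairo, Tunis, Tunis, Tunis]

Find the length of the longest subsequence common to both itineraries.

10

Match Doha (Rae #1, Kit #1), Doha (Rae #5, Kit #2), Doha (Rae #6, Kit #3), Doha (Rae #7, Kit #6), Kyoto (Rae #8, Kit #7), Doha (Rae #9, Kit #9), Kyoto (Rae #10, Kit #10), Tunis (Rae #12, Kit #11), Doha (Rae #15, Kit #12), Cairo (Rae #16, Kit #13) — 10 stops in the same relative order in both. dp[18][16] = 10 confirms this is the maximum.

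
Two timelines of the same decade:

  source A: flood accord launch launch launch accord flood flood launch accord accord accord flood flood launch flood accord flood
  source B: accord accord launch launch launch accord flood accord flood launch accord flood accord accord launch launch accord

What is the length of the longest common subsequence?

Match accord at source A[2]=source B[2] → launch at source A[3]=source B[3] → launch at source A[4]=source B[4] → launch at source A[5]=source B[5] → accord at source A[6]=source B[6] → flood at source A[7]=source B[7] → flood at source A[8]=source B[9] → launch at source A[9]=source B[10] → accord at source A[10]=source B[11] → accord at source A[11]=source B[13] → accord at source A[12]=source B[14] → launch at source A[15]=source B[16] → accord at source A[17]=source B[17] — 13 events in the same relative order in both, and the DP table's final entry dp[18][17] is also 13, so no common subsequence is longer.

13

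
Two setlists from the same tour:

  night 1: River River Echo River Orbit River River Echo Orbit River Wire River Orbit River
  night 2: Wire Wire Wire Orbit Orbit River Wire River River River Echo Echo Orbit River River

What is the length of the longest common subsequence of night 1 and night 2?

Taking River at night 1[1]=night 2[6]; then River at night 1[2]=night 2[8]; then River at night 1[4]=night 2[9]; then River at night 1[6]=night 2[10]; then Echo at night 1[8]=night 2[12]; then Orbit at night 1[9]=night 2[13]; then River at night 1[12]=night 2[14]; then River at night 1[14]=night 2[15] gives a common subsequence of length 8. dp[14][15] = 8 confirms this is the maximum.

8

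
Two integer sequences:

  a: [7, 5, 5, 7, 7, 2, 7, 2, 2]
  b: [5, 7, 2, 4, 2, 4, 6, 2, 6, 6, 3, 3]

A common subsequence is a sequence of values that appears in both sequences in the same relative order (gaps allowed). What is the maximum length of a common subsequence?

5

Let dp[i][j] be the LCS length of the first i values of a and the first j values of b. dp[i][j] = dp[i-1][j-1]+1 when the i-th and j-th values match, else max(dp[i-1][j], dp[i][j-1]).
    ·  5  7  2  4  2  4  6  2  6  6  3  3
 ·  0  0  0  0  0  0  0  0  0  0  0  0  0
 7  0  0  1  1  1  1  1  1  1  1  1  1  1
 5  0  1  1  1  1  1  1  1  1  1  1  1  1
 5  0  1  1  1  1  1  1  1  1  1  1  1  1
 7  0  1  2  2  2  2  2  2  2  2  2  2  2
 7  0  1  2  2  2  2  2  2  2  2  2  2  2
 2  0  1  2  3  3  3  3  3  3  3  3  3  3
 7  0  1  2  3  3  3  3  3  3  3  3  3  3
 2  0  1  2  3  3  4  4  4  4  4  4  4  4
 2  0  1  2  3  3  4  4  4  5  5  5  5  5
dp[9][12] = 5. One LCS (by backtracking along matches): 5, 7, 2, 2, 2.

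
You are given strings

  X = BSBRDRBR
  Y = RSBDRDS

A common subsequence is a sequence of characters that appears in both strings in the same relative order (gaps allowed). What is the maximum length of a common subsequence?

4

One common subsequence of length 4: S at X[2]=Y[2], B at X[3]=Y[3], R at X[4]=Y[5], D at X[5]=Y[6]. The LCS DP gives dp[8][7] = 4, so this is optimal.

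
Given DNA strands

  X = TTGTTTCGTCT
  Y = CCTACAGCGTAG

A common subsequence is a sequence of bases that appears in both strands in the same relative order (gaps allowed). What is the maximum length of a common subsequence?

5

Pick T (X #1, Y #3), G (X #3, Y #7), C (X #7, Y #8), G (X #8, Y #9), T (X #9, Y #10); all 5 bases appear in both, in order, and the DP table's final entry dp[11][12] is also 5, so no common subsequence is longer.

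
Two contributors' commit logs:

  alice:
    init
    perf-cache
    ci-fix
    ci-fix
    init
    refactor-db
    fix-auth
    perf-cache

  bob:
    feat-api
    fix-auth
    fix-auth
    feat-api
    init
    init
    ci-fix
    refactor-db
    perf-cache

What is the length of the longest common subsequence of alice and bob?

Match init at alice[1]=bob[6], then ci-fix at alice[4]=bob[7], then refactor-db at alice[6]=bob[8], then perf-cache at alice[8]=bob[9] — 4 commits in the same relative order in both. The LCS DP gives dp[8][9] = 4, so this is optimal.

4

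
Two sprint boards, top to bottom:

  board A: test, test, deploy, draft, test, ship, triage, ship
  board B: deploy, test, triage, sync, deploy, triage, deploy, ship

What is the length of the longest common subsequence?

Match test (board A #1, board B #2); then deploy (board A #3, board B #5); then triage (board A #7, board B #6); then ship (board A #8, board B #8) — 4 tasks in the same relative order in both. Since dp[8][8] = 4, nothing longer is possible.

4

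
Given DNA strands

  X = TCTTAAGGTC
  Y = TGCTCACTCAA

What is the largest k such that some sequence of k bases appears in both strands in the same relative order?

6

Match T at X[1]=Y[1]; then C at X[2]=Y[3]; then T at X[3]=Y[4]; then T at X[4]=Y[8]; then A at X[5]=Y[10]; then A at X[6]=Y[11] — 6 bases in the same relative order in both. Since dp[10][11] = 6, nothing longer is possible.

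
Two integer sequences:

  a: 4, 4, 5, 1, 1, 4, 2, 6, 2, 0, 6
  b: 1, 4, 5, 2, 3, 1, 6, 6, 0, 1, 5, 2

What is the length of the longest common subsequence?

5

Let dp[i][j] be the LCS length of the first i values of a and the first j values of b. dp[i][j] = dp[i-1][j-1]+1 when the i-th and j-th values match, else max(dp[i-1][j], dp[i][j-1]).
    ·  1  4  5  2  3  1  6  6  0  1  5  2
 ·  0  0  0  0  0  0  0  0  0  0  0  0  0
 4  0  0  1  1  1  1  1  1  1  1  1  1  1
 4  0  0  1  1  1  1  1  1  1  1  1  1  1
 5  0  0  1  2  2  2  2  2  2  2  2  2  2
 1  0  1  1  2  2  2  3  3  3  3  3  3  3
 1  0  1  1  2  2  2  3  3  3  3  4  4  4
 4  0  1  2  2  2  2  3  3  3  3  4  4  4
 2  0  1  2  2  3  3  3  3  3  3  4  4  5
 6  0  1  2  2  3  3  3  4  4  4  4  4  5
 2  0  1  2  2  3  3  3  4  4  4  4  4  5
 0  0  1  2  2  3  3  3  4  4  5  5  5  5
 6  0  1  2  2  3  3  3  4  5  5  5  5  5
dp[11][12] = 5. One LCS (by backtracking along matches): 4, 5, 1, 1, 2.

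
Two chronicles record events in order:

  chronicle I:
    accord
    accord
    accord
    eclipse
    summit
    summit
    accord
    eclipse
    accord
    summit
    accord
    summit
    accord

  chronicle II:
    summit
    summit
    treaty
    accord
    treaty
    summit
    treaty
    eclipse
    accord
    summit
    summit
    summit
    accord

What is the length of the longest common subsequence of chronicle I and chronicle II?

8

Taking summit [5,1]; then summit [6,2]; then accord [7,4]; then eclipse [8,8]; then accord [9,9]; then summit [10,11]; then summit [12,12]; then accord [13,13] gives a common subsequence of length 8, and the DP table's final entry dp[13][13] is also 8, so no common subsequence is longer.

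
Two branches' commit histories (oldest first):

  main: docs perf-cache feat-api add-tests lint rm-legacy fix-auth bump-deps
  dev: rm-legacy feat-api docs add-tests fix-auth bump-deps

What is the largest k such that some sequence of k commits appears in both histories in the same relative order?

4

One common subsequence of length 4: docs [1,3], then add-tests [4,4], then fix-auth [7,5], then bump-deps [8,6]. dp[8][6] = 4 confirms this is the maximum.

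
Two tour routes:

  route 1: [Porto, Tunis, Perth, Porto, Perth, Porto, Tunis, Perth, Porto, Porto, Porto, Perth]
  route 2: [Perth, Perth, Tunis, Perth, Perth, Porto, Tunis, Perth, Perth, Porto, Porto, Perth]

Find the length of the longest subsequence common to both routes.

Match Tunis (route 1 #2, route 2 #3); then Perth (route 1 #3, route 2 #4); then Perth (route 1 #5, route 2 #5); then Porto (route 1 #6, route 2 #6); then Tunis (route 1 #7, route 2 #7); then Perth (route 1 #8, route 2 #9); then Porto (route 1 #10, route 2 #10); then Porto (route 1 #11, route 2 #11); then Perth (route 1 #12, route 2 #12) — 9 stops in the same relative order in both. The LCS DP gives dp[12][12] = 9, so this is optimal.

9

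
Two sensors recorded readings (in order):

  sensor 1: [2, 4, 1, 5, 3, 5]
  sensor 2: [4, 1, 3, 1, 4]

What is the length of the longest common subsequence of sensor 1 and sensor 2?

3

Match 4 [2,1], then 1 [3,2], then 3 [5,3] — 3 values in the same relative order in both. The LCS DP gives dp[6][5] = 3, so this is optimal.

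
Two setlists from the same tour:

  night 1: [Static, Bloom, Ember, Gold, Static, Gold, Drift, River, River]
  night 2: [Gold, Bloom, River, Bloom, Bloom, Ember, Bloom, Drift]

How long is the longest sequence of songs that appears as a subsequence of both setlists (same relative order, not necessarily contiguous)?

3

Pick Bloom (night 1 #2, night 2 #5) → Ember (night 1 #3, night 2 #6) → Drift (night 1 #7, night 2 #8); all 3 songs appear in both, in order, and the DP table's final entry dp[9][8] is also 3, so no common subsequence is longer.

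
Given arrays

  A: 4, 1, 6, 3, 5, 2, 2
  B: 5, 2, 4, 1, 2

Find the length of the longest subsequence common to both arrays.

Let dp[i][j] be the LCS length of the first i values of A and the first j values of B. dp[i][j] = dp[i-1][j-1]+1 when the i-th and j-th values match, else max(dp[i-1][j], dp[i][j-1]).
    ·  5  2  4  1  2
 ·  0  0  0  0  0  0
 4  0  0  0  1  1  1
 1  0  0  0  1  2  2
 6  0  0  0  1  2  2
 3  0  0  0  1  2  2
 5  0  1  1  1  2  2
 2  0  1  2  2  2  3
 2  0  1  2  2  2  3
dp[7][5] = 3. One LCS (by backtracking along matches): 4, 1, 2.

3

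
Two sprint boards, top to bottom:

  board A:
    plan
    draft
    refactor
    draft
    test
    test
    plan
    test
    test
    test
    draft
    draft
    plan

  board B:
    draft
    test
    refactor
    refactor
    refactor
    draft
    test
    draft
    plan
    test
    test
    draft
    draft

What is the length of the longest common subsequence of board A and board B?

One common subsequence of length 9: draft at board A[2]=board B[1] → refactor at board A[3]=board B[5] → draft at board A[4]=board B[6] → test at board A[5]=board B[7] → plan at board A[7]=board B[9] → test at board A[9]=board B[10] → test at board A[10]=board B[11] → draft at board A[11]=board B[12] → draft at board A[12]=board B[13]. dp[13][13] = 9 confirms this is the maximum.

9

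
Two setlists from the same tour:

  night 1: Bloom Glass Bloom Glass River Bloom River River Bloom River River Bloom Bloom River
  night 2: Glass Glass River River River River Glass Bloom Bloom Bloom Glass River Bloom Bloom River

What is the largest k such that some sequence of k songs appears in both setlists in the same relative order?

10

One common subsequence of length 10: Glass at night 1[2]=night 2[1], Glass at night 1[4]=night 2[2], River at night 1[5]=night 2[4], River at night 1[7]=night 2[5], River at night 1[8]=night 2[6], Bloom at night 1[9]=night 2[10], River at night 1[11]=night 2[12], Bloom at night 1[12]=night 2[13], Bloom at night 1[13]=night 2[14], River at night 1[14]=night 2[15]. The LCS DP gives dp[14][15] = 10, so this is optimal.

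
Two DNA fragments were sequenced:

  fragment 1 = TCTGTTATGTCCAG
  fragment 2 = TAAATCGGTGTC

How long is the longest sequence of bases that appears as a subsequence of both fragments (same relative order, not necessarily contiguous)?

Pick T (fragment 1 #1, fragment 2 #5); then C (fragment 1 #2, fragment 2 #6); then G (fragment 1 #4, fragment 2 #8); then T (fragment 1 #8, fragment 2 #9); then G (fragment 1 #9, fragment 2 #10); then T (fragment 1 #10, fragment 2 #11); then C (fragment 1 #12, fragment 2 #12); all 7 bases appear in both, in order. The LCS DP gives dp[14][12] = 7, so this is optimal.

7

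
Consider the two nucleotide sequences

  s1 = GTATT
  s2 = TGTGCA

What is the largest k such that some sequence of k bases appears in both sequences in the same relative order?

Let dp[i][j] be the LCS length of the first i bases of s1 and the first j bases of s2. dp[i][j] = dp[i-1][j-1]+1 when the i-th and j-th bases match, else max(dp[i-1][j], dp[i][j-1]).
    ·  T  G  T  G  C  A
 ·  0  0  0  0  0  0  0
 G  0  0  1  1  1  1  1
 T  0  1  1  2  2  2  2
 A  0  1  1  2  2  2  3
 T  0  1  1  2  2  2  3
 T  0  1  1  2  2  2  3
dp[5][6] = 3. One LCS (by backtracking along matches): GTA.

3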